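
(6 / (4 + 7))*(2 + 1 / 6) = 13 / 11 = 1.18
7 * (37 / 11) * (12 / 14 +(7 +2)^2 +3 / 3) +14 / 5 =107454 / 55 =1953.71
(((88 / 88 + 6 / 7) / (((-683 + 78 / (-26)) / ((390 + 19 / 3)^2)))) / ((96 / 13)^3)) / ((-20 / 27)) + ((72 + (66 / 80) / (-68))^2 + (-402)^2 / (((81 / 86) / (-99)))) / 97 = -694987707922533441139 / 3969942139699200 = -175062.43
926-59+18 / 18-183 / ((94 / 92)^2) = 1530184 / 2209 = 692.70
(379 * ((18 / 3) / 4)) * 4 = 2274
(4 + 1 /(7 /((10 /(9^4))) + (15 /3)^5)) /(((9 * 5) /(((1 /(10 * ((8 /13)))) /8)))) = 222963 /123483200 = 0.00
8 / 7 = 1.14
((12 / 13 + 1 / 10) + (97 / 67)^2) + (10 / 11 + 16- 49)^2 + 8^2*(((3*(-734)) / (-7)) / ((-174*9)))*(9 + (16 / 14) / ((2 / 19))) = 702271944715613 / 903056484330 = 777.66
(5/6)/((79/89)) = 445/474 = 0.94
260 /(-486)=-130 /243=-0.53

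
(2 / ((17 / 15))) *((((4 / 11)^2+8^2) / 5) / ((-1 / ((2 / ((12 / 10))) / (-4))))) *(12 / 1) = 232800 / 2057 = 113.17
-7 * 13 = -91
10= 10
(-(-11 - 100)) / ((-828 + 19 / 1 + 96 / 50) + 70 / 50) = -925 / 6714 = -0.14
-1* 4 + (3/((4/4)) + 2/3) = -1/3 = -0.33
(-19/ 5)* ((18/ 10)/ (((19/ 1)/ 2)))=-18/ 25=-0.72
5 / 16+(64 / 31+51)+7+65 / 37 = 1140279 / 18352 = 62.13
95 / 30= 19 / 6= 3.17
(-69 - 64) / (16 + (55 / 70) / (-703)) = -1308986 / 157461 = -8.31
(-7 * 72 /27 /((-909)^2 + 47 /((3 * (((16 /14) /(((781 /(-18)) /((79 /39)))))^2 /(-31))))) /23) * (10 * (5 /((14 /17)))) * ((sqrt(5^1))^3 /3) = -16296499200 * sqrt(5) /130108718826949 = -0.00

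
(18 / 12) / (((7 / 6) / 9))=81 / 7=11.57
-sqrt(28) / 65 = -2 * sqrt(7) / 65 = -0.08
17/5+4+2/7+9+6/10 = 121/7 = 17.29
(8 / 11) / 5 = 8 / 55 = 0.15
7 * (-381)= -2667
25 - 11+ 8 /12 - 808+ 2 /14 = -16657 /21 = -793.19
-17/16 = -1.06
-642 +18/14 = -4485/7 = -640.71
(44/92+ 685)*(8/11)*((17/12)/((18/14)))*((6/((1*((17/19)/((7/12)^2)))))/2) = 51373511/81972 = 626.72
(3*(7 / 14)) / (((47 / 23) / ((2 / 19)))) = 69 / 893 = 0.08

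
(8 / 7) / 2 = 0.57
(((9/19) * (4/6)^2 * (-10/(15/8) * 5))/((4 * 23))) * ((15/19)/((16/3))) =-75/8303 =-0.01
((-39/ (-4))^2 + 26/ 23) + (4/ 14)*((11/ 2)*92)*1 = 620209/ 2576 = 240.76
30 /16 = 15 /8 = 1.88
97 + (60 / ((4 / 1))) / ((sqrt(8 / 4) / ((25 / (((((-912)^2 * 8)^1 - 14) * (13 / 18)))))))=3375 * sqrt(2) / 86501194 + 97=97.00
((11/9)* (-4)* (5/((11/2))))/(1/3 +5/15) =-6.67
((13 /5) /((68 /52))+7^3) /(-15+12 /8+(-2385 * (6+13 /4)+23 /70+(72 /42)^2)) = -5747504 /367710901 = -0.02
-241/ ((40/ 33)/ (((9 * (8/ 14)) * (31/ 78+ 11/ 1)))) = -3030093/ 260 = -11654.20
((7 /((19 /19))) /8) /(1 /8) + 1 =8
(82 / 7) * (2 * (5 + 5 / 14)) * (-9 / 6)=-9225 / 49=-188.27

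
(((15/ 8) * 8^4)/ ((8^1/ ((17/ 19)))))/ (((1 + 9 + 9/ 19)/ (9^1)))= 146880/ 199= 738.09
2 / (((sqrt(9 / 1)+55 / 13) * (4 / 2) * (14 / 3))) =39 / 1316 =0.03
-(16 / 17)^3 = -4096 / 4913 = -0.83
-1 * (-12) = 12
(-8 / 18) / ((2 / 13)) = -26 / 9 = -2.89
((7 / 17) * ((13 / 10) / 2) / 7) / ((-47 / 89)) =-1157 / 15980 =-0.07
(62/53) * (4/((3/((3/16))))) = 31/106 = 0.29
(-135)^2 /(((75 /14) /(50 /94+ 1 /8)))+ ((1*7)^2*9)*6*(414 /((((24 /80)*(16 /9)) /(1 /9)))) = 43325037 /188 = 230452.32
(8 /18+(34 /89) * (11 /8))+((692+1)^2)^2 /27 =27369173440559 /3204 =8542188963.97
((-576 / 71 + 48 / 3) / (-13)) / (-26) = 280 / 11999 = 0.02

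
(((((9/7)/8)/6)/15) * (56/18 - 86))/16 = -373/40320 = -0.01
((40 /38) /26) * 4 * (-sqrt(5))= -40 * sqrt(5) /247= -0.36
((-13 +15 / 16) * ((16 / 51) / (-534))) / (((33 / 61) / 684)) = 447374 / 49929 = 8.96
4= 4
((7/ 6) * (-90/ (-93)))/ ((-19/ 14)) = -490/ 589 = -0.83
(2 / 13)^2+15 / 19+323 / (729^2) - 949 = -1618039111795 / 1706457051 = -948.19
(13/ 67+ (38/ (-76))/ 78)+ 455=4757621/ 10452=455.19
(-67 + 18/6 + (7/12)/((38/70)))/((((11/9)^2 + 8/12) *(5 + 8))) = -387369/172900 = -2.24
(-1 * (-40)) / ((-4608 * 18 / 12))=-5 / 864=-0.01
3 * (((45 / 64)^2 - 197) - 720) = -11262021 / 4096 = -2749.52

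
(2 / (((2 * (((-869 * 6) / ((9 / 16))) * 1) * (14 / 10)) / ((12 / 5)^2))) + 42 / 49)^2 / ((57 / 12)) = 2715764769 / 17576372275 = 0.15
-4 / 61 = -0.07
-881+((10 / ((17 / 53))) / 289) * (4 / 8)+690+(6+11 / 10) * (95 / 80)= -143471243 / 786080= -182.51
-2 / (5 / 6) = -12 / 5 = -2.40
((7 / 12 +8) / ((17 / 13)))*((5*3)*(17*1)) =6695 / 4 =1673.75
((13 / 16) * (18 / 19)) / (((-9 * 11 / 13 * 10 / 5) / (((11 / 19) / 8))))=-169 / 46208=-0.00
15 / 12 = 5 / 4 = 1.25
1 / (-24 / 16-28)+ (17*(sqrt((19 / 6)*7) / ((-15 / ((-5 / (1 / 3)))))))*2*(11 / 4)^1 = -2 / 59+ 187*sqrt(798) / 12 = 440.18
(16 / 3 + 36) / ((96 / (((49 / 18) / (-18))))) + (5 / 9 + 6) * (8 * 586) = 30732.38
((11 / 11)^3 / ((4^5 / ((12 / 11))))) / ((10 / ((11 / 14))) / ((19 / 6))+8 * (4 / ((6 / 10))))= 171 / 9205760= 0.00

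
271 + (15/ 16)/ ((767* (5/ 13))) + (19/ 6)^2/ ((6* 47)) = 271.04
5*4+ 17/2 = 28.50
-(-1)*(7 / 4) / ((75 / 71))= 497 / 300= 1.66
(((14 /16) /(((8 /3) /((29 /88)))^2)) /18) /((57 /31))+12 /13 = 5426393965 /5876023296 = 0.92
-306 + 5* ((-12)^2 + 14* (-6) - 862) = -4316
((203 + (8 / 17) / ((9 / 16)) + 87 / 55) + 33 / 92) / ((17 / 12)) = 145.25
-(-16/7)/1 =16/7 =2.29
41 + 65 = 106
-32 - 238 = -270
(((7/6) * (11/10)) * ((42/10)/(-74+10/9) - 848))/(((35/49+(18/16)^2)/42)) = -20990172434/909175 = -23087.05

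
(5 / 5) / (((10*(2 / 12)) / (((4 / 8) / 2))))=3 / 20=0.15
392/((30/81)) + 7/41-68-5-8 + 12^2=229922/205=1121.57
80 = 80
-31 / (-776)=31 / 776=0.04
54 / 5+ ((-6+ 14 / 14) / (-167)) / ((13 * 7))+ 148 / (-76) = 12781152 / 1443715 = 8.85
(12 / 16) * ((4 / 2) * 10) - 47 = -32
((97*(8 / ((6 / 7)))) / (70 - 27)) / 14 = 194 / 129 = 1.50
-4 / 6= -2 / 3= -0.67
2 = 2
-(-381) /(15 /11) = 1397 /5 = 279.40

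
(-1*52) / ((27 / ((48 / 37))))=-832 / 333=-2.50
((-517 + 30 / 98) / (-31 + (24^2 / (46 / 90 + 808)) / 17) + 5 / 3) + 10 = 79817069009 / 2814744387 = 28.36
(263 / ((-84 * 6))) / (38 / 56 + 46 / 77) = -2893 / 7074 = -0.41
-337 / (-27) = 337 / 27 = 12.48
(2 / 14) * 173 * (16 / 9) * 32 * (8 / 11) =708608 / 693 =1022.52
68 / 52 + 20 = 277 / 13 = 21.31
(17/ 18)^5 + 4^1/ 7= 17497271/ 13226976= 1.32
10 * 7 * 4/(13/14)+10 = 4050/13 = 311.54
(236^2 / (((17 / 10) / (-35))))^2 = 1314880418546.71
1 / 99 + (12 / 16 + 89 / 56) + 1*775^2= 3329878025 / 5544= 600627.35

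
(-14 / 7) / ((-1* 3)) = 2 / 3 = 0.67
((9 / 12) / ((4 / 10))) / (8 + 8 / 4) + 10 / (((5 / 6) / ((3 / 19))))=633 / 304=2.08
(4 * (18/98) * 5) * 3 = 540/49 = 11.02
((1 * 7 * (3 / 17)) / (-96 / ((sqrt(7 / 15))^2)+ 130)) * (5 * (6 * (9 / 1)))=-3969 / 901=-4.41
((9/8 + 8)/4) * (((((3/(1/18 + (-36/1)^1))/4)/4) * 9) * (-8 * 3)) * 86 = 2288331/10352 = 221.05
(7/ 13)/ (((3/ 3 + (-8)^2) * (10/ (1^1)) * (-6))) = -7/ 50700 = -0.00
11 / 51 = 0.22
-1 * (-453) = 453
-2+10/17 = -24/17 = -1.41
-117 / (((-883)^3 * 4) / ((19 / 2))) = 2223 / 5507723096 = 0.00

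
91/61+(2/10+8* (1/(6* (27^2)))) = 1129712/667035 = 1.69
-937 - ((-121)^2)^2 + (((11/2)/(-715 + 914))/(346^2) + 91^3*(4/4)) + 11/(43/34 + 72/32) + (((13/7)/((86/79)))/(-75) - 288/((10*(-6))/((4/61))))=-3349690698576690811713317/15681614181605400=-213606243.58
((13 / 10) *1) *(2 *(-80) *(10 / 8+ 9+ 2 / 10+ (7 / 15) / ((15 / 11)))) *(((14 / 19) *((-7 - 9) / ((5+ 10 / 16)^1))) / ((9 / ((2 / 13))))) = 139245568 / 1731375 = 80.42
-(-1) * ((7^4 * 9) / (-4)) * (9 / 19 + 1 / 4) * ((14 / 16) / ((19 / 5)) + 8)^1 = -32176.40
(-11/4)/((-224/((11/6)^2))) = 1331/32256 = 0.04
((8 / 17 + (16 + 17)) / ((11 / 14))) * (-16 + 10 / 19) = -2342004 / 3553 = -659.16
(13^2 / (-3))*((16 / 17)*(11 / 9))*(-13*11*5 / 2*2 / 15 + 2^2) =3896464 / 1377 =2829.68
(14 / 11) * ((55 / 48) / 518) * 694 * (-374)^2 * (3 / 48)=60671215 / 3552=17080.86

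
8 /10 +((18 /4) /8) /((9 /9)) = 109 /80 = 1.36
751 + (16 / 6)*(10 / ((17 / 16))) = 39581 / 51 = 776.10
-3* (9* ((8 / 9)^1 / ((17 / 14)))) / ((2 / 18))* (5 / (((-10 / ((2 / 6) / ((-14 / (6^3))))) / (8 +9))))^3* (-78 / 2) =28396427904 / 49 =579518936.82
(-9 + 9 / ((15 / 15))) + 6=6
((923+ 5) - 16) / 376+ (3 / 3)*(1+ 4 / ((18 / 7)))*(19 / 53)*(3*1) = 38665 / 7473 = 5.17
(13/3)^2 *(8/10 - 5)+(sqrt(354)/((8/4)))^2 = 289/30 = 9.63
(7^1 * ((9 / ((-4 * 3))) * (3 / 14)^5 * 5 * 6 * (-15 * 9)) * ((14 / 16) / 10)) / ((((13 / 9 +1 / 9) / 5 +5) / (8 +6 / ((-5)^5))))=6641418177 / 5246528000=1.27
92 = 92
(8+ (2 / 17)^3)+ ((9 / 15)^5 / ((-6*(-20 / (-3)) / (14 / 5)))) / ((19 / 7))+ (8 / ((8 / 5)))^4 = 18465192438409 / 29170937500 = 633.00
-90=-90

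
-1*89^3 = -704969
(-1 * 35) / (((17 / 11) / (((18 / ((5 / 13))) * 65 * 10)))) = -11711700 / 17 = -688923.53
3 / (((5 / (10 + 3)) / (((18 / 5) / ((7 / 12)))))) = 8424 / 175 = 48.14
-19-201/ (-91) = -1528/ 91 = -16.79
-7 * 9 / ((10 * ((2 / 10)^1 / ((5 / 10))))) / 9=-7 / 4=-1.75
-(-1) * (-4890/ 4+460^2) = 420755/ 2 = 210377.50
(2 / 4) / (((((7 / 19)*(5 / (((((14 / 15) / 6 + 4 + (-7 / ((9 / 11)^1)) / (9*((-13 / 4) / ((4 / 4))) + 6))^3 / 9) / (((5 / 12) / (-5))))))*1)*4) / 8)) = -515625347685316 / 7696188320625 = -67.00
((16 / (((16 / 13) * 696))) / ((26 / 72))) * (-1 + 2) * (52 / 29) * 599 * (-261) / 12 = -70083 / 58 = -1208.33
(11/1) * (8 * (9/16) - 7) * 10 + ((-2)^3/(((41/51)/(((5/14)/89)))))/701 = -4924052845/17905643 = -275.00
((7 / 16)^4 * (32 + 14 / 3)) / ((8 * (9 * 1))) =132055 / 7077888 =0.02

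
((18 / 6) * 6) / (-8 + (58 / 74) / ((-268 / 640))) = -22311 / 12236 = -1.82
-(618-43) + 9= -566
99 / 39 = 33 / 13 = 2.54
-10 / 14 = -5 / 7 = -0.71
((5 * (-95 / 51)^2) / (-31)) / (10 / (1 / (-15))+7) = 45125 / 11530233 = 0.00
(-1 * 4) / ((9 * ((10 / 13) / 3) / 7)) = -12.13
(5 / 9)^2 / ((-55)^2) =1 / 9801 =0.00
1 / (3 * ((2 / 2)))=0.33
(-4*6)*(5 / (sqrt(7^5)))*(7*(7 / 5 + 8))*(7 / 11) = -1128*sqrt(7) / 77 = -38.76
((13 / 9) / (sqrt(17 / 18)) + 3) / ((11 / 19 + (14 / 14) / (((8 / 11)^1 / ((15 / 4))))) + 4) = 7904 * sqrt(34) / 301869 + 608 / 1973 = 0.46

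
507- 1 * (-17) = 524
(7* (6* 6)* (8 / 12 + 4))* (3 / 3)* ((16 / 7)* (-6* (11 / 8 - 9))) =122976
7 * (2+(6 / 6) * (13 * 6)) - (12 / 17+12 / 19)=180448 / 323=558.66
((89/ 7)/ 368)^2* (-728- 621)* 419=-4477194751/ 6635776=-674.71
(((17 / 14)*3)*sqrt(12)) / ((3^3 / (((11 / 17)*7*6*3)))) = 22*sqrt(3) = 38.11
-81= -81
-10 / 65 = -2 / 13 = -0.15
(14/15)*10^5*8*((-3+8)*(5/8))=7000000/3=2333333.33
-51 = -51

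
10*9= 90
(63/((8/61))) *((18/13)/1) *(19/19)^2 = 34587/52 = 665.13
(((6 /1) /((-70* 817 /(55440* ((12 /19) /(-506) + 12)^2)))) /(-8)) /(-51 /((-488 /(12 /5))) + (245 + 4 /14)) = 767082403296720 /1799374707479723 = 0.43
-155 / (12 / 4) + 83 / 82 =-50.65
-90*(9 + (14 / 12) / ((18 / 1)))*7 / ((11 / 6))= -3115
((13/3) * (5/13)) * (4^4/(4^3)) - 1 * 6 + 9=29/3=9.67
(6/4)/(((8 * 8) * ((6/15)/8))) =15/32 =0.47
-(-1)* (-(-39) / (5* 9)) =13 / 15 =0.87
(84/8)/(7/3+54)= 63/338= 0.19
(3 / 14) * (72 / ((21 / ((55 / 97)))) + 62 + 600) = 676227 / 4753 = 142.27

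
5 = 5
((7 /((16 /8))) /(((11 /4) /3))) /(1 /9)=378 /11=34.36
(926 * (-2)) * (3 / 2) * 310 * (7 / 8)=-1507065 / 2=-753532.50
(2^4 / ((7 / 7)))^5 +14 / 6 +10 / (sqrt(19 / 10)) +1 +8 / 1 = 10 * sqrt(190) / 19 +3145762 / 3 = 1048594.59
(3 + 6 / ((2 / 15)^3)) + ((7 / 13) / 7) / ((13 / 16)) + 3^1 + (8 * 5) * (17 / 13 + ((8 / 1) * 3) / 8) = 1831725 / 676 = 2709.65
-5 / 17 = -0.29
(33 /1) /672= 11 /224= 0.05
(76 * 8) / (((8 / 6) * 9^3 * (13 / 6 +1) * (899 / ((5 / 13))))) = 80 / 946647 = 0.00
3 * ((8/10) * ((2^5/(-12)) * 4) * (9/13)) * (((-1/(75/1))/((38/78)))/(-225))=-128/59375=-0.00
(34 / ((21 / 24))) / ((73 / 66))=17952 / 511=35.13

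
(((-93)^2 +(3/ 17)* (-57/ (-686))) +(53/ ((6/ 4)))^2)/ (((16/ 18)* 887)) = 1038817513/ 82753552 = 12.55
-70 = -70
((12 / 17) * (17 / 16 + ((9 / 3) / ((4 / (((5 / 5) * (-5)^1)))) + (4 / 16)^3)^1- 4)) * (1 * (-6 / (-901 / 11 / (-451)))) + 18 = 21270771 / 122536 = 173.59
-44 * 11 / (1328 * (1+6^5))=-11 / 234724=-0.00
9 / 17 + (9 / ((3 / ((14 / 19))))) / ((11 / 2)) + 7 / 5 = 41416 / 17765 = 2.33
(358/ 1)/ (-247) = -358/ 247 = -1.45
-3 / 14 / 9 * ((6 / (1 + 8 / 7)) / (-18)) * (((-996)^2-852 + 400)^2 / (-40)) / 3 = -61449947881 / 2025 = -30345653.27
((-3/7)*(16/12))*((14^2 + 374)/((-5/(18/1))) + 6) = 8184/7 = 1169.14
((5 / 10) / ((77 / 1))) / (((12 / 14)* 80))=1 / 10560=0.00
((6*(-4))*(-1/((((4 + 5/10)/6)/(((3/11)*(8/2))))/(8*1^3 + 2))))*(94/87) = 120320/319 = 377.18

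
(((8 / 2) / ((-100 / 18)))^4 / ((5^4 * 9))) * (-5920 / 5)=-13810176 / 244140625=-0.06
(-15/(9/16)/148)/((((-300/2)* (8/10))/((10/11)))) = 5/3663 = 0.00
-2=-2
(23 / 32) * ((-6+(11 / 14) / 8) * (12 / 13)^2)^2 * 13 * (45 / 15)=708.86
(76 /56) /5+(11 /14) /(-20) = 13 /56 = 0.23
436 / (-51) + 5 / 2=-617 / 102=-6.05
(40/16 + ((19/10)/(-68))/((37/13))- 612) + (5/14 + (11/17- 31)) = -112629729/176120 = -639.51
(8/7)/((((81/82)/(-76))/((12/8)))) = -24928/189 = -131.89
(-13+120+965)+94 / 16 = 1077.88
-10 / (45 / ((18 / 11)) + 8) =-20 / 71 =-0.28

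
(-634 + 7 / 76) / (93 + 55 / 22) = -48177 / 7258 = -6.64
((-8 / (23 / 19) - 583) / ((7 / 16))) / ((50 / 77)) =-1193368 / 575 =-2075.42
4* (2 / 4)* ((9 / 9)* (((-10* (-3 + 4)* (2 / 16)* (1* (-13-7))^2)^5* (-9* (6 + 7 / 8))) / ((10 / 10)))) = 3867187500000000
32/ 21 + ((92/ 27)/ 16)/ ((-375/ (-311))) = 482071/ 283500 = 1.70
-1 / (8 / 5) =-5 / 8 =-0.62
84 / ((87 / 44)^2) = 54208 / 2523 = 21.49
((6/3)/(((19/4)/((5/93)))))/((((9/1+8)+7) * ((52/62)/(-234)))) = -5/19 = -0.26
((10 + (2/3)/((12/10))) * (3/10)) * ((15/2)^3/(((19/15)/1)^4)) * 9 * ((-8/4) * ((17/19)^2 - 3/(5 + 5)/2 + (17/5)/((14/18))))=-26019593296875/554646176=-46912.06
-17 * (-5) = 85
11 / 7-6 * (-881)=37013 / 7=5287.57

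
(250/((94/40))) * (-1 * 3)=-15000/47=-319.15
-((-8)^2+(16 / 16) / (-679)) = -43455 / 679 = -64.00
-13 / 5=-2.60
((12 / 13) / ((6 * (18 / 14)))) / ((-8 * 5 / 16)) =-28 / 585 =-0.05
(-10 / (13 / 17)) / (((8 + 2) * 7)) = -17 / 91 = -0.19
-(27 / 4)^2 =-729 / 16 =-45.56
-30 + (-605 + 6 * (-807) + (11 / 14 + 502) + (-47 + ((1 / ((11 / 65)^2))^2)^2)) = 4445958594211093 / 3001024334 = 1481480.35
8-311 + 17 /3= -892 /3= -297.33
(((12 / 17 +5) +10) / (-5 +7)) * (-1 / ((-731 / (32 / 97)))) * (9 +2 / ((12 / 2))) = 39872 / 1205419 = 0.03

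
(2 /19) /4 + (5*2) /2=191 /38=5.03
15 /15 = 1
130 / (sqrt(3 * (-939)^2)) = 130 * sqrt(3) / 2817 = 0.08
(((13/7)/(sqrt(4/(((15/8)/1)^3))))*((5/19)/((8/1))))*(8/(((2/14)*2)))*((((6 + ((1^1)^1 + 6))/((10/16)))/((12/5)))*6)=12675*sqrt(30)/608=114.18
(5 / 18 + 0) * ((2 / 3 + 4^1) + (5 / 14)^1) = 1055 / 756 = 1.40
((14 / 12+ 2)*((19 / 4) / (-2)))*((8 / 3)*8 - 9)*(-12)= 13357 / 12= 1113.08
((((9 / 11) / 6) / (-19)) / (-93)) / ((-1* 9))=-1 / 116622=-0.00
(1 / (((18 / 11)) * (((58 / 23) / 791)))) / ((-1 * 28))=-28589 / 4176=-6.85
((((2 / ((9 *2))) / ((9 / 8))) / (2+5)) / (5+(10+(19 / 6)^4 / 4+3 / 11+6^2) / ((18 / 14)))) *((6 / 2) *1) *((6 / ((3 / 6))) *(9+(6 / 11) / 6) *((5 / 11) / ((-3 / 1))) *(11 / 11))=-27648000 / 2392496953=-0.01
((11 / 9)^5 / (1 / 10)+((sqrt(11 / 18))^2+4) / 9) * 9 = 3281527 / 13122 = 250.08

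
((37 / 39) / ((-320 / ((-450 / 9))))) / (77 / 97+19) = 0.01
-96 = -96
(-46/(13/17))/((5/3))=-2346/65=-36.09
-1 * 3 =-3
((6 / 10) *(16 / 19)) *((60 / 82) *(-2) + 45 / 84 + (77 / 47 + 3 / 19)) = 10684164 / 24347645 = 0.44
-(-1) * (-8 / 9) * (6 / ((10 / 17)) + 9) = -256 / 15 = -17.07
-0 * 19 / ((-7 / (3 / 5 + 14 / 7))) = 0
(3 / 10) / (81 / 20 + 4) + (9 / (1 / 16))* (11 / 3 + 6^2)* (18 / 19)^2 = 297962934 / 58121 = 5126.60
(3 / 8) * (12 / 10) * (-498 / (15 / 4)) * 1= -1494 / 25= -59.76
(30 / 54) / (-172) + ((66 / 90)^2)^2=2490127 / 8707500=0.29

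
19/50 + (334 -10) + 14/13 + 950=829047/650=1275.46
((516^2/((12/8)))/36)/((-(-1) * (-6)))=-7396/9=-821.78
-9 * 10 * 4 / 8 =-45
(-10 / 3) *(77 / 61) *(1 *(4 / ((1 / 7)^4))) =-7395080 / 183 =-40410.27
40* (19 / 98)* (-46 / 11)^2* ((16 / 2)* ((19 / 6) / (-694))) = -30555040 / 6172089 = -4.95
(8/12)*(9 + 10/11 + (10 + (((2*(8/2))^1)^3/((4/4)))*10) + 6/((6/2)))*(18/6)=113122/11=10283.82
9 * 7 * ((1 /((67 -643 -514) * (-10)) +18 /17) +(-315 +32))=-3291352029 /185300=-17762.29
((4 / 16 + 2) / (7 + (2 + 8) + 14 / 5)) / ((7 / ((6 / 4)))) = 15 / 616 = 0.02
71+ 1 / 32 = 2273 / 32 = 71.03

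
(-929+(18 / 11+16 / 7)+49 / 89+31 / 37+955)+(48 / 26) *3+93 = 428020149 / 3296293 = 129.85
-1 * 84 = -84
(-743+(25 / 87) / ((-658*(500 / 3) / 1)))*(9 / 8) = -2552026689 / 3053120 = -835.88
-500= -500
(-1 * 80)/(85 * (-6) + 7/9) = 720/4583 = 0.16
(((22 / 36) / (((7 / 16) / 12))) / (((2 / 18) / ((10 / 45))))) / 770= 32 / 735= 0.04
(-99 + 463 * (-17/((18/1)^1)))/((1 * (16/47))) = -453691/288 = -1575.32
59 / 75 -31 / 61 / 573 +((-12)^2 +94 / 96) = 2037968869 / 13981200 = 145.76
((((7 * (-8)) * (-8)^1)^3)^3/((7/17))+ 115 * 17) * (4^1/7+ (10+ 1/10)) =1318783816859083325484452001/70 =18839768812272618935492170.00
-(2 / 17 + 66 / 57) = -412 / 323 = -1.28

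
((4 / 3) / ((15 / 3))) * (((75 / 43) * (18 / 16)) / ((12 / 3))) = 45 / 344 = 0.13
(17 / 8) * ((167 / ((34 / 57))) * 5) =47595 / 16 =2974.69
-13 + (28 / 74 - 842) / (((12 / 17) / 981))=-1169656.65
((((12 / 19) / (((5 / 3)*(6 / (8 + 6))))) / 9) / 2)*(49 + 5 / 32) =11011 / 4560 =2.41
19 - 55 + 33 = -3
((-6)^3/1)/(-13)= 216/13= 16.62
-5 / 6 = -0.83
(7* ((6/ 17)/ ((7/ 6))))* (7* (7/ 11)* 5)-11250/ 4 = -1034235/ 374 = -2765.33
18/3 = 6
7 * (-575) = -4025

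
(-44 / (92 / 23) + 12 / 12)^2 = 100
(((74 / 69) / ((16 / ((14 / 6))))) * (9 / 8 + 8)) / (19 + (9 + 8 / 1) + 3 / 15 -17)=94535 / 1271808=0.07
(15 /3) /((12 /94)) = 39.17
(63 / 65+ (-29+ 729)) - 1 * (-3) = 45758 / 65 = 703.97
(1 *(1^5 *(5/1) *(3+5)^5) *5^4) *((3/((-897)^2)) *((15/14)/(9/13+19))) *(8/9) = 8000000/433251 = 18.47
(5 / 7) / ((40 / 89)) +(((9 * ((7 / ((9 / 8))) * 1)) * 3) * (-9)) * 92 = -7789735 / 56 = -139102.41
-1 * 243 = -243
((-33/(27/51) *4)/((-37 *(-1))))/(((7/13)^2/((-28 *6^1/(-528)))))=-5746/777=-7.40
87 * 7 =609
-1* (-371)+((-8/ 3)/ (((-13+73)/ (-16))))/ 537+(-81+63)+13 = 366.00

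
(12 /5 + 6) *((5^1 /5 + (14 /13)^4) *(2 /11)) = 5626068 /1570855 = 3.58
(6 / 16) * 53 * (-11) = -1749 / 8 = -218.62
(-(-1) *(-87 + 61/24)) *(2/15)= -2027/180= -11.26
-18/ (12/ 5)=-15/ 2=-7.50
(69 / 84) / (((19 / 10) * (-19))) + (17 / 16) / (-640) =-631759 / 25876480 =-0.02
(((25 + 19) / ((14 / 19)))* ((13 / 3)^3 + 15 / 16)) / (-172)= -7431413 / 260064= -28.58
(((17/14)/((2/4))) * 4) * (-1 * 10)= -680/7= -97.14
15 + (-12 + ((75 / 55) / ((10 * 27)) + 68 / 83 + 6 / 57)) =3.93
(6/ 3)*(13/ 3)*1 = 26/ 3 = 8.67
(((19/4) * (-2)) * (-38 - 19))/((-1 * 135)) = -361/90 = -4.01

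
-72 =-72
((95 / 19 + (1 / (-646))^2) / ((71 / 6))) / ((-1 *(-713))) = 6259743 / 10562893934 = 0.00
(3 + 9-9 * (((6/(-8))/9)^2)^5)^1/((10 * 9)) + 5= 3178424696831/619173642240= 5.13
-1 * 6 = -6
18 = 18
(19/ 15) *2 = 38/ 15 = 2.53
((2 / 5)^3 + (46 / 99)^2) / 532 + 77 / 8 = 12547190941 / 1303533000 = 9.63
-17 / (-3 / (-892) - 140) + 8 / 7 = 1105164 / 874139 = 1.26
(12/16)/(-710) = -3/2840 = -0.00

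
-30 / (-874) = 15 / 437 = 0.03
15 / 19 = 0.79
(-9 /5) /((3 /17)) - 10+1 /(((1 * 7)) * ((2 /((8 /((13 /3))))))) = -9131 /455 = -20.07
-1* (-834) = 834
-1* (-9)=9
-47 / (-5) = 47 / 5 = 9.40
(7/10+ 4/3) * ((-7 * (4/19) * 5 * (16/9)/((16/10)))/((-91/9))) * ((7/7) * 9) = 3660/247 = 14.82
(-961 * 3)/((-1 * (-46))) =-2883/46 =-62.67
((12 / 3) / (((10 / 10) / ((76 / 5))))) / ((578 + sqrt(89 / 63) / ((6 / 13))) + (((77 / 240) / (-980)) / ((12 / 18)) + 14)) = 1462870834145280 / 14243460982384201-254951424000 * sqrt(623) / 14243460982384201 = 0.10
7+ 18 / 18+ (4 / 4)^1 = 9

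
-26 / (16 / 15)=-195 / 8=-24.38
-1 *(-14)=14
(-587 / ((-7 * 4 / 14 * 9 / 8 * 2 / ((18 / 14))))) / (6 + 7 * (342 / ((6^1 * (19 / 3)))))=1174 / 483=2.43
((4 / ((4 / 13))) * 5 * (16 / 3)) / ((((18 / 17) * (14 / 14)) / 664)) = 5869760 / 27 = 217398.52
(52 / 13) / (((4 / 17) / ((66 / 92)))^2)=314721 / 8464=37.18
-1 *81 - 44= -125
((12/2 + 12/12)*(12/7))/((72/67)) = 67/6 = 11.17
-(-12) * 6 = 72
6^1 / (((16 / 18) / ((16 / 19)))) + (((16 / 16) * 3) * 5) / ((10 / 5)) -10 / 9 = 4129 / 342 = 12.07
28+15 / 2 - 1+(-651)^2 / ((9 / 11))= 1036027 / 2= 518013.50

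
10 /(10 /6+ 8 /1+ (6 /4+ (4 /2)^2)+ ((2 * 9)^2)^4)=60 /66119763547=0.00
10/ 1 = 10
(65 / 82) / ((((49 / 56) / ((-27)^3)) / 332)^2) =88822314837434880 / 2009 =44212202507433.99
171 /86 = 1.99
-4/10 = -2/5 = -0.40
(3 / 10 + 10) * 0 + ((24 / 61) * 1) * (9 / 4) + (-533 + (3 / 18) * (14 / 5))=-486458 / 915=-531.65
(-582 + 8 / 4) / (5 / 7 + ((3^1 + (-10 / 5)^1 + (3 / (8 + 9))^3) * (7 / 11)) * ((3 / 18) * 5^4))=-131648748 / 15290879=-8.61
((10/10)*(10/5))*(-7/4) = -3.50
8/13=0.62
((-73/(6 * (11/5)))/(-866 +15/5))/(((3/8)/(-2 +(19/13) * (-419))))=-11661020/1110681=-10.50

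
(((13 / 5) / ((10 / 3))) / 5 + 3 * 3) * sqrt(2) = 2289 * sqrt(2) / 250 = 12.95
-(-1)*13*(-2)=-26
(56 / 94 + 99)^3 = 102568953241 / 103823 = 987921.30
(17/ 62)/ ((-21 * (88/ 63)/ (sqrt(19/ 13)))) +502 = 501.99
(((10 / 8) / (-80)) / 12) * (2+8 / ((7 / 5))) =-9 / 896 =-0.01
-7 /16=-0.44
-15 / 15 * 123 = -123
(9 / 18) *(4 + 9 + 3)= 8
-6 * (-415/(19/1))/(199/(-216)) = -537840/3781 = -142.25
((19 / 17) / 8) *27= 513 / 136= 3.77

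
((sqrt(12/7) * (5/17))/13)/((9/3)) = 10 * sqrt(21)/4641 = 0.01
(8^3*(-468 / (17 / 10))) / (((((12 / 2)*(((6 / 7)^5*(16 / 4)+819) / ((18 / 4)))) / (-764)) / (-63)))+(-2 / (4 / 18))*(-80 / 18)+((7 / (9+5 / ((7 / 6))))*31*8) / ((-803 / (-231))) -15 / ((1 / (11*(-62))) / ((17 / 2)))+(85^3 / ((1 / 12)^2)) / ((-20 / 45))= -390143292881391261 / 1902320213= -205088128.81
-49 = -49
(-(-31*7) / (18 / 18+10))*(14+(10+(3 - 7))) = 4340 / 11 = 394.55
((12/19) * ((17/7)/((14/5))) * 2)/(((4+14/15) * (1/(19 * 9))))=68850/1813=37.98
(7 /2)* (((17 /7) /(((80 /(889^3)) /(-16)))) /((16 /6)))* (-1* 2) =35832363819 /40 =895809095.48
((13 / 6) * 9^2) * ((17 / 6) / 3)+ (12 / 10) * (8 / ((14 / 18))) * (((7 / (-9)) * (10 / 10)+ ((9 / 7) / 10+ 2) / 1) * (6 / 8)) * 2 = 934719 / 4900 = 190.76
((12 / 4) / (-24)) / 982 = -1 / 7856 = -0.00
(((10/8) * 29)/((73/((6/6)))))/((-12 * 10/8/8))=-58/219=-0.26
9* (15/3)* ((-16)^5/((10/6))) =-28311552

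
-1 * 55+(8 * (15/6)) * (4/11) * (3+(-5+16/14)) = -4715/77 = -61.23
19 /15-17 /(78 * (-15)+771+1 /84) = 131641 /100545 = 1.31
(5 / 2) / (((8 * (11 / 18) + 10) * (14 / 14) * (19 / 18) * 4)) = 405 / 10184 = 0.04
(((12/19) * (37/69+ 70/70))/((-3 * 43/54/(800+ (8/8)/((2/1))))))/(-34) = 3054708/319447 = 9.56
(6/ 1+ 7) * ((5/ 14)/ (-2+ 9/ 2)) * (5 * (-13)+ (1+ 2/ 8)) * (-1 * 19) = 62985/ 28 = 2249.46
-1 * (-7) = 7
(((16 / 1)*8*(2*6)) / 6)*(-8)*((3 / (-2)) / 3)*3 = 3072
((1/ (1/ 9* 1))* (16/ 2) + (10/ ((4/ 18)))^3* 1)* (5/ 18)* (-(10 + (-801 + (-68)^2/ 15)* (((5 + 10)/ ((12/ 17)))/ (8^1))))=6317266855/ 192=32902431.54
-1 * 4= -4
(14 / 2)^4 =2401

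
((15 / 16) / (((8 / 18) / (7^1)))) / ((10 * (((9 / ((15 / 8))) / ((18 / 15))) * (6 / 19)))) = 1197 / 1024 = 1.17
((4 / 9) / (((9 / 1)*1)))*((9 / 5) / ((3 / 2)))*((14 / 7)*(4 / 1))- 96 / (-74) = 8848 / 4995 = 1.77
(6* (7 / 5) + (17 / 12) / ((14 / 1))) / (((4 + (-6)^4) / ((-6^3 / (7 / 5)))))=-64269 / 63700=-1.01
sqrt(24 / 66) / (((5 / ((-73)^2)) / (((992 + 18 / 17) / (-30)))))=-89964178* sqrt(11) / 14025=-21274.68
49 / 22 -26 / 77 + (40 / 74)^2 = 459979 / 210826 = 2.18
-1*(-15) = 15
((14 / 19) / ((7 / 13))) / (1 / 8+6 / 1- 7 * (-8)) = 208 / 9443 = 0.02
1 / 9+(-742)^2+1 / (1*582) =961284941 / 1746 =550564.11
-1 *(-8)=8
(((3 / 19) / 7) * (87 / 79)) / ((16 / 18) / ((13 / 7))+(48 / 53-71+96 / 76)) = -1618461 / 4453435637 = -0.00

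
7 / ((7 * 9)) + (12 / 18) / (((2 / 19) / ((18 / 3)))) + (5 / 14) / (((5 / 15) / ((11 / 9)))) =4967 / 126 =39.42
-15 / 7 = -2.14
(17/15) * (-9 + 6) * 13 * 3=-663/5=-132.60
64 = 64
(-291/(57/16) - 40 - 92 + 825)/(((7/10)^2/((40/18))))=23230000/8379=2772.41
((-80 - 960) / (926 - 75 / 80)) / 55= -3328 / 162811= -0.02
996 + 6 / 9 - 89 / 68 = 203053 / 204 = 995.36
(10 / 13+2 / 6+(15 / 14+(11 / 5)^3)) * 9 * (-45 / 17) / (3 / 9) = -70883181 / 77350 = -916.40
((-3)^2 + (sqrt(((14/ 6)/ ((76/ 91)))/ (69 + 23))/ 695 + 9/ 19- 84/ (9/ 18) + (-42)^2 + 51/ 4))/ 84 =19.26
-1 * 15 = -15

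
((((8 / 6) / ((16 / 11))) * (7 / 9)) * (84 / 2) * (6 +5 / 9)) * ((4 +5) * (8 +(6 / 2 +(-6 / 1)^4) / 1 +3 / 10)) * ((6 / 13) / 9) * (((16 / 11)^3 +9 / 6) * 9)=92104082791 / 18876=4879427.99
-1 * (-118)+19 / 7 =845 / 7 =120.71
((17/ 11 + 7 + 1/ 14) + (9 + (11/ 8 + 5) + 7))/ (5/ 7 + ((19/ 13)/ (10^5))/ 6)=18613725000/ 429001463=43.39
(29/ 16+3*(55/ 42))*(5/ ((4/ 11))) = 78.94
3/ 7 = 0.43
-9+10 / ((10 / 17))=8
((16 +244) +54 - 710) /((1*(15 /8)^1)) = -1056 /5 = -211.20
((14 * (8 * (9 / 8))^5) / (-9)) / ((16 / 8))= -45927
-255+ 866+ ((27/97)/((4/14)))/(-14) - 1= 236653/388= 609.93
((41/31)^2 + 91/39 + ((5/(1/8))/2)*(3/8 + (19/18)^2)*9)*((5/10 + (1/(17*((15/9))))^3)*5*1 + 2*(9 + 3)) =6128885320931/849850740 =7211.72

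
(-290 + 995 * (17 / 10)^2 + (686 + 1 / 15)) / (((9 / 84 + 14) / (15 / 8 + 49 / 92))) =608716997 / 1090200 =558.35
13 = 13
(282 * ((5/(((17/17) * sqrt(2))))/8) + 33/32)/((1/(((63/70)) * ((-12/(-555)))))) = 2.45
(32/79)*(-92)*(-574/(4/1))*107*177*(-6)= -48006274176/79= -607674356.66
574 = 574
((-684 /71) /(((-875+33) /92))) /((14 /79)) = 1242828 /209237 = 5.94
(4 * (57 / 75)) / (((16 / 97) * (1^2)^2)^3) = 17340787 / 25600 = 677.37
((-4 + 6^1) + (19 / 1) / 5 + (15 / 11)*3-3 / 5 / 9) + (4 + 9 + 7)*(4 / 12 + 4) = 96.49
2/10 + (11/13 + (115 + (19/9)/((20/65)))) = 287603/2340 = 122.91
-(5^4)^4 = -152587890625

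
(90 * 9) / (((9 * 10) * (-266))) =-0.03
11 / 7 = 1.57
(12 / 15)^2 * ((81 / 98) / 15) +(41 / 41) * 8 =8.04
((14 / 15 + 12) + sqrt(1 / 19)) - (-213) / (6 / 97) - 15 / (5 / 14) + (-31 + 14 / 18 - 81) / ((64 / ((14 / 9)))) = sqrt(19) / 19 + 44216021 / 12960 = 3411.96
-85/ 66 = -1.29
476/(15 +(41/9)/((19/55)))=20349/1205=16.89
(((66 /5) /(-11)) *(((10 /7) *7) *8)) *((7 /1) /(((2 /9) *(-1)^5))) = 3024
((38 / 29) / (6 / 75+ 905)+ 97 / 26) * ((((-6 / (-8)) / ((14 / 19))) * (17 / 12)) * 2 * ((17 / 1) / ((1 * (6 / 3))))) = 20566847673 / 224800576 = 91.49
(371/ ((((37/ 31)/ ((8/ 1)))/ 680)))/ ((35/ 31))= 55415104/ 37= 1497705.51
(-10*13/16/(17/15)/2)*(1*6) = -2925/136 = -21.51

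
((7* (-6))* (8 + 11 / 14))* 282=-104058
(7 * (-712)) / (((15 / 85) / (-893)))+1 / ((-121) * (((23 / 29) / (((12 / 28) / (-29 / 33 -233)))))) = 1034193370168895 / 41005734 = 25220701.33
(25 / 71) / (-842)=-25 / 59782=-0.00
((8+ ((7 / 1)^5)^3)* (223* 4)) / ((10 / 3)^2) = 9528355950471657 / 25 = 381134238018866.28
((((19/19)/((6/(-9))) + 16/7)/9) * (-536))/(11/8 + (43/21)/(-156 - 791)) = -22334048/655239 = -34.09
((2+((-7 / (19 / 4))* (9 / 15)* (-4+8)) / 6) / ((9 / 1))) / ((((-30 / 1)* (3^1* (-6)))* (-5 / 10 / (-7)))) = 469 / 115425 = 0.00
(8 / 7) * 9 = 72 / 7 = 10.29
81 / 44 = 1.84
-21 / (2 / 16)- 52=-220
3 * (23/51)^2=529/867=0.61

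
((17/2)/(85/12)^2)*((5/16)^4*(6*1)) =675/69632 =0.01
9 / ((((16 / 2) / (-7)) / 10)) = -315 / 4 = -78.75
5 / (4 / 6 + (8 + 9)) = 15 / 53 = 0.28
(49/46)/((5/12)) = 294/115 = 2.56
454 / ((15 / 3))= 454 / 5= 90.80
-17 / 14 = -1.21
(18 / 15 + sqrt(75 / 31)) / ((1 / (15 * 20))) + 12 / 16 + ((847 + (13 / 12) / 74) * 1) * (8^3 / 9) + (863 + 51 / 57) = 1500 * sqrt(93) / 31 + 3751432663 / 75924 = 49876.99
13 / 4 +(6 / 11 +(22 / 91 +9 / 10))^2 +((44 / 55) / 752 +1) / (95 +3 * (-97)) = 114750852903 / 18837618800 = 6.09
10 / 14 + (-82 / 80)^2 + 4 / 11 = 262237 / 123200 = 2.13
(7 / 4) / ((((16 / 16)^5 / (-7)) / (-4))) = 49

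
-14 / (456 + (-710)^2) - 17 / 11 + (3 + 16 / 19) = 121091977 / 52726102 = 2.30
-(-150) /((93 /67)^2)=224450 /2883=77.85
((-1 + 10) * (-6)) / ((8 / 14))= -189 / 2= -94.50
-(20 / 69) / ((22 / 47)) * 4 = -1880 / 759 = -2.48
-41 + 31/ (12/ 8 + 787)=-64595/ 1577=-40.96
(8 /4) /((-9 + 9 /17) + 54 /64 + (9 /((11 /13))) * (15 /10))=11968 /49833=0.24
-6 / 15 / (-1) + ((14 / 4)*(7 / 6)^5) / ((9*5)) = 79517 / 139968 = 0.57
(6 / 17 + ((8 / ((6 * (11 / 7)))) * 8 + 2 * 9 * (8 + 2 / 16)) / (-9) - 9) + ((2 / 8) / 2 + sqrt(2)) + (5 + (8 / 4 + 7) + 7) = -182825 / 40392 + sqrt(2) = -3.11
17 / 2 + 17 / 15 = 289 / 30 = 9.63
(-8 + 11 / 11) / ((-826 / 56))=28 / 59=0.47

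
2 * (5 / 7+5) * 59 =4720 / 7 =674.29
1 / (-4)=-1 / 4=-0.25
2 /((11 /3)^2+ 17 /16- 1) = 288 /1945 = 0.15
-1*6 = -6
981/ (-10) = -981/ 10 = -98.10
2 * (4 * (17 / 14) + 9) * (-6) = -1164 / 7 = -166.29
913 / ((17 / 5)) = 4565 / 17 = 268.53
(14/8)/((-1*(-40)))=7/160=0.04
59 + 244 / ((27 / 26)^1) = 7937 / 27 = 293.96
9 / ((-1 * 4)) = -2.25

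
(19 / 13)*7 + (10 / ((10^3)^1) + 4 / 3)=11.57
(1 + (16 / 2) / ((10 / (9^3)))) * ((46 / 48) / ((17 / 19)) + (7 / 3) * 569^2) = 300104425063 / 680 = 441330036.86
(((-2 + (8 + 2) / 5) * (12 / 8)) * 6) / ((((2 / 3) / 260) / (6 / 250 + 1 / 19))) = 0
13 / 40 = 0.32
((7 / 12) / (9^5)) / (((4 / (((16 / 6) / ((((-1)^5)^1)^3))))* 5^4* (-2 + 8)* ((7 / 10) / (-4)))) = 2 / 199290375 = 0.00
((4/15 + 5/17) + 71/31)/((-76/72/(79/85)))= -10683012/4255525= -2.51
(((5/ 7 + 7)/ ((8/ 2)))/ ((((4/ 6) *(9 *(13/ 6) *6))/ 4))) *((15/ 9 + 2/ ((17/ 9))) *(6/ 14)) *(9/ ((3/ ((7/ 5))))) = 3753/ 7735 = 0.49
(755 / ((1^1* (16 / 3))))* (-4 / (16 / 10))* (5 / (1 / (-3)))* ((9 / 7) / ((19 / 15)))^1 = 22933125 / 4256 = 5388.42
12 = 12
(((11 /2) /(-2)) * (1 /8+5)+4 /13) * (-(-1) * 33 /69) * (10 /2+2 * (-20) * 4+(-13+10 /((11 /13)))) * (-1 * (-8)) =4926365 /598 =8238.07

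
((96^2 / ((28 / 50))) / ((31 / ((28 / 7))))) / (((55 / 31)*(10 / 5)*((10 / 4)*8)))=2304 / 77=29.92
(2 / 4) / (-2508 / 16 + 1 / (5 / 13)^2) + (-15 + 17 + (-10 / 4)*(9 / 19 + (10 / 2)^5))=-2226182528 / 284981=-7811.69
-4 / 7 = -0.57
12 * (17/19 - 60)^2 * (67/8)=253486929/722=351089.93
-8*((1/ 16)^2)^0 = -8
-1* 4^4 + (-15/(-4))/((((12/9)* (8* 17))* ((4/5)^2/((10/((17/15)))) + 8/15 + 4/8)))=-1154971241/4511936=-255.98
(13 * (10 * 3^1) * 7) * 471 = 1285830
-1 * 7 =-7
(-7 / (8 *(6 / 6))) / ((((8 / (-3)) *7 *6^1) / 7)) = 7 / 128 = 0.05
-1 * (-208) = 208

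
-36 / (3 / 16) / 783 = -64 / 261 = -0.25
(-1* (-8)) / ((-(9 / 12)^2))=-128 / 9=-14.22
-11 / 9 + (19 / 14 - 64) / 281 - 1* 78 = -2812835 / 35406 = -79.45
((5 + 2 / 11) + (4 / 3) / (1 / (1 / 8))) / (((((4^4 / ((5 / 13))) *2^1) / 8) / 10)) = 0.32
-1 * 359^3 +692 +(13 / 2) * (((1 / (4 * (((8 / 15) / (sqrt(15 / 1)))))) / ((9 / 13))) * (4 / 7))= -46267587 +845 * sqrt(15) / 336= -46267577.26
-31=-31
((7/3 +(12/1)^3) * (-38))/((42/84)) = -394516/3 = -131505.33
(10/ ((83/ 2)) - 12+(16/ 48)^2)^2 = 75707401/ 558009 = 135.67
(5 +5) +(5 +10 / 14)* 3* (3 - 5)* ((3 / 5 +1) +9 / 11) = -802 / 11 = -72.91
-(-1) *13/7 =13/7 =1.86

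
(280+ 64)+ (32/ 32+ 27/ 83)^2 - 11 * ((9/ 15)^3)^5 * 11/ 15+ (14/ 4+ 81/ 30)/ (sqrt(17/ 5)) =31 * sqrt(85)/ 85+ 363447551151251139/ 1051177978515625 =349.12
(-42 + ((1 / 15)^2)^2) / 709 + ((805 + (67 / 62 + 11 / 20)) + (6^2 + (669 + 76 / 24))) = 6741716693749 / 4450747500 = 1514.74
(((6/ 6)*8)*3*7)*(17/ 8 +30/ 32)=1029/ 2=514.50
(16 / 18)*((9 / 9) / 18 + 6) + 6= 922 / 81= 11.38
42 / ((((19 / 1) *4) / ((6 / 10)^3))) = 567 / 4750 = 0.12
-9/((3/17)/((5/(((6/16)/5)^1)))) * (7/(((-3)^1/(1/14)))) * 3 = 1700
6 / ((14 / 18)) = 54 / 7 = 7.71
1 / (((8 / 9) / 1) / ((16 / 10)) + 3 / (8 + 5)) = 117 / 92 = 1.27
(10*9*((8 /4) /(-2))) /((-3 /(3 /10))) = 9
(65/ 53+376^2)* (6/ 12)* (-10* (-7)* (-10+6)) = -1049019020/ 53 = -19792811.70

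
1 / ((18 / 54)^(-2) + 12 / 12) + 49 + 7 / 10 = 249 / 5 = 49.80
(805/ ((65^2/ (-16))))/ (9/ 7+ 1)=-1127/ 845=-1.33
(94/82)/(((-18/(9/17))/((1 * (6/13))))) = -141/9061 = -0.02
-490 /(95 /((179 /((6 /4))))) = -35084 /57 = -615.51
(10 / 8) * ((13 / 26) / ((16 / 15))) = 75 / 128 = 0.59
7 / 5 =1.40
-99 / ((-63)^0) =-99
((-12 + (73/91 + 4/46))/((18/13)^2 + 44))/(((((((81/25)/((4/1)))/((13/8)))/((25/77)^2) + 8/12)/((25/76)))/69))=-2763348046875/2714571862016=-1.02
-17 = -17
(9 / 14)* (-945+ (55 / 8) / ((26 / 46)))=-873135 / 1456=-599.68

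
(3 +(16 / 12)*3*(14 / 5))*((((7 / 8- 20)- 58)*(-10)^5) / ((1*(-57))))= -109517500 / 57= -1921359.65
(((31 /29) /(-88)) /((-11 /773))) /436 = 23963 /12239392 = 0.00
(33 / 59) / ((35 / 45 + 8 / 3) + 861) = 297 / 459020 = 0.00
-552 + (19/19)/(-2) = -1105/2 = -552.50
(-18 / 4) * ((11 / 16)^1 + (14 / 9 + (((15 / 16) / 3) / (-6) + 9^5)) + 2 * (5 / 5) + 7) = -17009335 / 64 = -265770.86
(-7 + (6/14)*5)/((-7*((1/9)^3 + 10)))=24786/357259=0.07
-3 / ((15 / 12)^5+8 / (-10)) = -5120 / 3843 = -1.33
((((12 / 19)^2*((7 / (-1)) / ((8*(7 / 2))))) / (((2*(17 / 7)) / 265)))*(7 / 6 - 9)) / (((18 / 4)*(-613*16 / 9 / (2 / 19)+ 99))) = -104622 / 113270609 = -0.00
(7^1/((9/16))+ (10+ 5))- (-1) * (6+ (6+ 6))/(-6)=220/9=24.44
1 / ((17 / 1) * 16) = 0.00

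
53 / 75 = 0.71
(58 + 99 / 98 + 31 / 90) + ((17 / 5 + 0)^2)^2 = 53192386 / 275625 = 192.99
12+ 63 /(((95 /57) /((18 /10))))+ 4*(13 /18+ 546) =510059 /225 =2266.93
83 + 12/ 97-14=6705/ 97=69.12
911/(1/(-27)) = -24597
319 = 319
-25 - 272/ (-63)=-1303/ 63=-20.68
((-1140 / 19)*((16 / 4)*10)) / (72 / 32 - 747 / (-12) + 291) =-1600 / 237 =-6.75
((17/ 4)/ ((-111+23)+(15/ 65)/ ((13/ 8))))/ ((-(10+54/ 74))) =106301/ 23578624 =0.00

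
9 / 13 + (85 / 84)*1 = 1.70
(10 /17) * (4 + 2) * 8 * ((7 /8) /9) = 140 /51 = 2.75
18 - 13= 5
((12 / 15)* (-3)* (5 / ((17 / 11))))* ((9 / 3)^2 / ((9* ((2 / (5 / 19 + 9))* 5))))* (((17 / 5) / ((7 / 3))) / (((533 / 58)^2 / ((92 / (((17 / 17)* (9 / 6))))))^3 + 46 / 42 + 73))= -24792512633100114591744 / 181451921565601332557525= -0.14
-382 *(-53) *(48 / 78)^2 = 1295744 / 169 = 7667.12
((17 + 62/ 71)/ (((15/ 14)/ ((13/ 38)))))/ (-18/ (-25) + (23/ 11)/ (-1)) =-162855/ 39121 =-4.16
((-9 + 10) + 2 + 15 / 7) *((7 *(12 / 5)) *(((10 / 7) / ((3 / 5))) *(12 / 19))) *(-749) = -1848960 / 19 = -97313.68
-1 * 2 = -2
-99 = -99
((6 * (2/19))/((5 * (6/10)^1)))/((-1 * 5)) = -4/95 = -0.04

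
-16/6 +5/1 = 7/3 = 2.33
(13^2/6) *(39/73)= 2197/146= 15.05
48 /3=16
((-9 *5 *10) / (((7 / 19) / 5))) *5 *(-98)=2992500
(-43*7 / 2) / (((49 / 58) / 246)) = -306762 / 7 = -43823.14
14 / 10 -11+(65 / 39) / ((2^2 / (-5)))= -701 / 60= -11.68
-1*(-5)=5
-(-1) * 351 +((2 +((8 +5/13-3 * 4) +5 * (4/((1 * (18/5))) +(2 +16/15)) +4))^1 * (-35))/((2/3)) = -67927/78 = -870.86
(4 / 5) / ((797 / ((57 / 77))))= 228 / 306845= 0.00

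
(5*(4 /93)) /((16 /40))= 50 /93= 0.54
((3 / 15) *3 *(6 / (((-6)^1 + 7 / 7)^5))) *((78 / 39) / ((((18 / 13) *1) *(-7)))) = 26 / 109375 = 0.00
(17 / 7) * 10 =170 / 7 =24.29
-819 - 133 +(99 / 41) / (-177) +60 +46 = -2046507 / 2419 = -846.01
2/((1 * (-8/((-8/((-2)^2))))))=1/2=0.50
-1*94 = -94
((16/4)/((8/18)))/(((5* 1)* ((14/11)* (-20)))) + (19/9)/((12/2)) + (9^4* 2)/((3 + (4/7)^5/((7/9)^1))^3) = 29933956974536843580547/66502852323970645800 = 450.12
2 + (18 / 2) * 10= 92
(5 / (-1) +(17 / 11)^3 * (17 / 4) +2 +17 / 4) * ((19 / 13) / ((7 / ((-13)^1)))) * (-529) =226589744 / 9317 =24320.03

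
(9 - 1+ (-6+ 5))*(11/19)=4.05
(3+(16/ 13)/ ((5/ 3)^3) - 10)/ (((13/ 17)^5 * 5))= -15537495151/ 3016755625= -5.15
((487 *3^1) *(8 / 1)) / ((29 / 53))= 619464 / 29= 21360.83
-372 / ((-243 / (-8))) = -992 / 81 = -12.25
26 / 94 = 13 / 47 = 0.28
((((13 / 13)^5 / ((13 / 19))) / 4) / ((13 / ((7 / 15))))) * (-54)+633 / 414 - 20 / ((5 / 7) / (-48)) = 78409771 / 58305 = 1344.82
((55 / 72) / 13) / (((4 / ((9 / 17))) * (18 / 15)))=275 / 42432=0.01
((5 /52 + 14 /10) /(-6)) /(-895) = 389 /1396200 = 0.00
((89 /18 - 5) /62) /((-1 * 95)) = 1 /106020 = 0.00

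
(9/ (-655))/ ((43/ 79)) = -711/ 28165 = -0.03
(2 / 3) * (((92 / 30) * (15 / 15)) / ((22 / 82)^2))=154652 / 5445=28.40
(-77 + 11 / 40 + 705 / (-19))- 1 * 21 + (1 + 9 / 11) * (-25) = -1507181 / 8360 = -180.28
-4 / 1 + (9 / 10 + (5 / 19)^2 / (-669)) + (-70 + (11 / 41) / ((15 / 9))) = -1444467379 / 19803738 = -72.94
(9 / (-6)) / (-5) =3 / 10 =0.30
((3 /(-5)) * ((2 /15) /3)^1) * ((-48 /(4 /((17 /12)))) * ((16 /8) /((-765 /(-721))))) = 2884 /3375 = 0.85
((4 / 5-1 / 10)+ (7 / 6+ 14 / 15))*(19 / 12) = 133 / 30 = 4.43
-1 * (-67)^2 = -4489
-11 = -11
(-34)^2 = 1156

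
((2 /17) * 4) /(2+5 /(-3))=24 /17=1.41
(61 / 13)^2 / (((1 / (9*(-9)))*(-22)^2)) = -301401 / 81796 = -3.68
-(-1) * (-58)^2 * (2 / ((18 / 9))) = 3364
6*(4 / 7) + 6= 66 / 7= 9.43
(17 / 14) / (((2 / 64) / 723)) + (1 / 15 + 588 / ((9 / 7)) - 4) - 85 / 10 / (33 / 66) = 998554 / 35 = 28530.11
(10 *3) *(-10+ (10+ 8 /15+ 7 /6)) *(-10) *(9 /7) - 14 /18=-41359 /63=-656.49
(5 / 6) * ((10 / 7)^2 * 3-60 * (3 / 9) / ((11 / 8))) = -11350 / 1617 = -7.02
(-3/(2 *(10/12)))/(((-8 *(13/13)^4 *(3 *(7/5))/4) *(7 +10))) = 3/238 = 0.01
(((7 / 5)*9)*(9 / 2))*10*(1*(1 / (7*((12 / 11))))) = 297 / 4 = 74.25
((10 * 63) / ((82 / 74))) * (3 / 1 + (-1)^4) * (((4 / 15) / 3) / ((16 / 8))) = 4144 / 41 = 101.07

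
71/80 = 0.89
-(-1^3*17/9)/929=17/8361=0.00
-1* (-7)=7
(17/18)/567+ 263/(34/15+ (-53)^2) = 40979543/430376814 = 0.10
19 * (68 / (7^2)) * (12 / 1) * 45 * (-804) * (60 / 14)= -16828041600 / 343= -49061345.77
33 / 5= 6.60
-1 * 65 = -65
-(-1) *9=9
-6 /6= -1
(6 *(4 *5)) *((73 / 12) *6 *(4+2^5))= 157680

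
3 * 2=6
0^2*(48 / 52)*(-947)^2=0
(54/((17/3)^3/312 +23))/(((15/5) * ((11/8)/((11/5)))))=1213056/993325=1.22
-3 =-3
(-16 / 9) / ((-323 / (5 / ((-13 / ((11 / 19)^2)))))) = -9680 / 13642551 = -0.00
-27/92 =-0.29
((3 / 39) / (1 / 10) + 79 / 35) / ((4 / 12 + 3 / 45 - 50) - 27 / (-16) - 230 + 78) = -2448 / 161707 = -0.02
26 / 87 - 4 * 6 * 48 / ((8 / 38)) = -476038 / 87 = -5471.70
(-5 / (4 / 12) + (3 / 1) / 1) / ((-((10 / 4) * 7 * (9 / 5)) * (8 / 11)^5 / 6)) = 161051 / 14336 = 11.23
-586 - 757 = -1343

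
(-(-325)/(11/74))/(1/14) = 336700/11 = 30609.09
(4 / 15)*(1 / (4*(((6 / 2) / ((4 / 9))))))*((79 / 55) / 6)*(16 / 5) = 2528 / 334125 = 0.01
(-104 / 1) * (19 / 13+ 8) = -984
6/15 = 2/5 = 0.40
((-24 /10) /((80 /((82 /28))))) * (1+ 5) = -369 /700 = -0.53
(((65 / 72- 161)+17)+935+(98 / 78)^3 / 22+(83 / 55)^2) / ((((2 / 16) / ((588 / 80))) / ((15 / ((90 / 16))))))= 111738690540694 / 897199875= 124541.58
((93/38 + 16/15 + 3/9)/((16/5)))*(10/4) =3655/1216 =3.01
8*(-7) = -56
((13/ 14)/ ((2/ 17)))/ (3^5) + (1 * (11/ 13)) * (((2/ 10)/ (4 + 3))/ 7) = 111247/ 3095820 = 0.04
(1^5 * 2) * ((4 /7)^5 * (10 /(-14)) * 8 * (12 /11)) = -983040 /1294139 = -0.76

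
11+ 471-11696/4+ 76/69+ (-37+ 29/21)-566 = -3042.52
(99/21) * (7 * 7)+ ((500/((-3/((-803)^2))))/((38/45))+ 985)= -2418010646/19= -127263718.21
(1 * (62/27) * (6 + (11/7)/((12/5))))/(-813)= -0.02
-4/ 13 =-0.31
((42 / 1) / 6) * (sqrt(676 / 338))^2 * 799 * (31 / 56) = 24769 / 4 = 6192.25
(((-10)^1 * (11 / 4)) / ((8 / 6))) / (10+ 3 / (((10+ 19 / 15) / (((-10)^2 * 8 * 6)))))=-507 / 31664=-0.02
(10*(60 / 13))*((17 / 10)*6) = 6120 / 13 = 470.77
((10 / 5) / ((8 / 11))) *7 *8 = 154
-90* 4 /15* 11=-264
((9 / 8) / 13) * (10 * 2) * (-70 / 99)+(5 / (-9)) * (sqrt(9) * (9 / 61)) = -1.47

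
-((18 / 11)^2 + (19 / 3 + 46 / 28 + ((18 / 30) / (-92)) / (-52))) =-647557903 / 60780720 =-10.65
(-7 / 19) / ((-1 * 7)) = 1 / 19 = 0.05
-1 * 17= -17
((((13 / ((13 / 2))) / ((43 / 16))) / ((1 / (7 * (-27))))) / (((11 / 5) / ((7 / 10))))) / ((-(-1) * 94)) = -10584 / 22231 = -0.48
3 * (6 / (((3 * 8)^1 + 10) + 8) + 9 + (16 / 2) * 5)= 1032 / 7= 147.43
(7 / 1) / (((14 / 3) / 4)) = 6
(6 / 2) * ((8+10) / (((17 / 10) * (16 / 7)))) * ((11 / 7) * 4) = 1485 / 17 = 87.35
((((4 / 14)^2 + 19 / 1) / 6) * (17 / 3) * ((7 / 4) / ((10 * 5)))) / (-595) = -187 / 176400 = -0.00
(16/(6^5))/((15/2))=1/3645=0.00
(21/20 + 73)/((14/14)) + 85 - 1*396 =-4739/20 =-236.95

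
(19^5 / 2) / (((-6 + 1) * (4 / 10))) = -2476099 / 4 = -619024.75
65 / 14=4.64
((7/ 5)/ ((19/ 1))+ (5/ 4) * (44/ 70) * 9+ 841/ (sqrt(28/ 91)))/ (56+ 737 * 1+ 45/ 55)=104533/ 11613560+ 9251 * sqrt(13)/ 17464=1.92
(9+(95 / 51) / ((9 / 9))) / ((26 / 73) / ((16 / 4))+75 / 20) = 161768 / 57171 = 2.83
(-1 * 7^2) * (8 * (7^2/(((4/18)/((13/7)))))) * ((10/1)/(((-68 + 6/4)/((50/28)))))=819000/19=43105.26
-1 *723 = -723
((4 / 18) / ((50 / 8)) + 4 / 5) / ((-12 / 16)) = -752 / 675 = -1.11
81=81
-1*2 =-2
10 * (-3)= -30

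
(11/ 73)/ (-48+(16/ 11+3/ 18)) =-726/ 223453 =-0.00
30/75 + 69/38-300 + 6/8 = -112873/380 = -297.03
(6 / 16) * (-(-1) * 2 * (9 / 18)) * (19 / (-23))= -57 / 184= -0.31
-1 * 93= -93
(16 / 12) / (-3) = -4 / 9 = -0.44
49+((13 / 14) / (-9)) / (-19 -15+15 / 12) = 404423 / 8253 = 49.00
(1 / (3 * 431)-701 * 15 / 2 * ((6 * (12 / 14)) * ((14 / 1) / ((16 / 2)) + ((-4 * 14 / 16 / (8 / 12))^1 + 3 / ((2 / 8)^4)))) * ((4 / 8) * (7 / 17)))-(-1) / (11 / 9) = -4255790.80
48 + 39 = 87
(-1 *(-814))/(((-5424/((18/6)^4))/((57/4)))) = -626373/3616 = -173.22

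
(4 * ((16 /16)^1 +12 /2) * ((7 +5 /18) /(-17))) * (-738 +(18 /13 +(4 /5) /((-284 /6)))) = 122250772 /13845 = 8829.96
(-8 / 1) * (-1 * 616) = 4928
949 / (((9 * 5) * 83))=949 / 3735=0.25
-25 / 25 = -1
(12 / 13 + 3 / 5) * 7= 693 / 65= 10.66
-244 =-244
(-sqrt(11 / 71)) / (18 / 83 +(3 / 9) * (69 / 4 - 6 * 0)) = -332 * sqrt(781) / 140651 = -0.07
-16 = -16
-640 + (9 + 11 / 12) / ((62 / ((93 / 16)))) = -81801 / 128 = -639.07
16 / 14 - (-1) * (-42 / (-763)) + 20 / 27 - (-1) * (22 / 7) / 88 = 162695 / 82404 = 1.97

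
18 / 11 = 1.64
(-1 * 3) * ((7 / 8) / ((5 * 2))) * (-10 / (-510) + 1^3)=-91 / 340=-0.27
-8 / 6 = -4 / 3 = -1.33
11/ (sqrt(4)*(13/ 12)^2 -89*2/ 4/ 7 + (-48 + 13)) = -5544/ 19661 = -0.28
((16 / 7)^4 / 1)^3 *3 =844424930131968 / 13841287201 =61007.69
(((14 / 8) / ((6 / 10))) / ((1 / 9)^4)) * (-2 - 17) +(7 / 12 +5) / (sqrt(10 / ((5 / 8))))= -17452193 / 48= -363587.35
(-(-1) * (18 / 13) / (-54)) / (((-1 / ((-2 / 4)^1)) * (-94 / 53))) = 53 / 7332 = 0.01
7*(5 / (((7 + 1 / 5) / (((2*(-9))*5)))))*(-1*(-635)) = -555625 / 2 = -277812.50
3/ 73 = 0.04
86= 86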